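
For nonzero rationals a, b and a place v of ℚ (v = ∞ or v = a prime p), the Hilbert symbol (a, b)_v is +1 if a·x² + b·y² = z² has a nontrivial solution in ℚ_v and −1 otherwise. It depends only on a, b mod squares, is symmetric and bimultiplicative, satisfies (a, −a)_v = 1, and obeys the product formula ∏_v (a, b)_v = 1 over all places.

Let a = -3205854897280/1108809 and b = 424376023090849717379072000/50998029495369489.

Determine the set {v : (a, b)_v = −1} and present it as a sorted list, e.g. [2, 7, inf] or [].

[2, 19]

Mod squares: a ≡ -1330, b ≡ 95. Check v ∈ {∞, 2, 3, 5, 7, 13, 17, 19, 47}.
v=47: a=47^0·(≡33), b=47^-2·(≡42) mod 47; (33|47)=-1, (42|47)=+1; (−1)^{0·-2·23}·(-1)^-2·(+1)^0 = +1.
v=7: a=7^1·(≡5), b=7^4·(≡4) mod 7; (5|7)=-1, (4|7)=+1; (−1)^{1·4·3}·(-1)^4·(+1)^1 = +1.
v=19: a=19^5·(≡5), b=19^7·(≡17) mod 19; (5|19)=+1, (17|19)=+1; (−1)^{5·7·9}·(+1)^7·(+1)^5 = -1.
v=17: a=17^2·(≡1), b=17^6·(≡6) mod 17; (1|17)=+1, (6|17)=-1; (−1)^{2·6·8}·(+1)^6·(-1)^2 = +1.
v=2: v_2(a)=7, v_2(b)=16; units ≡ 7, 7 (mod 8); ε·ε+αω+βω = 1·1+7·0+16·0 ≡ 1  ⇒  (a,b)_2 = -1.
v=3: a=3^-8·(≡2), b=3^-14·(≡2) mod 3; (2|3)=-1, (2|3)=-1; (−1)^{-8·-14·1}·(-1)^-14·(-1)^-8 = +1.
v=13: a=13^-2·(≡12), b=13^-6·(≡1) mod 13; (12|13)=+1, (1|13)=+1; (−1)^{-2·-6·6}·(+1)^-6·(+1)^-2 = +1.
v=5: a=5^1·(≡1), b=5^3·(≡4) mod 5; (1|5)=+1, (4|5)=+1; (−1)^{1·3·2}·(+1)^3·(+1)^1 = +1.
v=∞: -1330 < 0 and 95 > 0  ⇒  (a,b)_∞ = +1.
Ram(-1330, 95) = {2, 19}; no ℚ_2-point on the conic.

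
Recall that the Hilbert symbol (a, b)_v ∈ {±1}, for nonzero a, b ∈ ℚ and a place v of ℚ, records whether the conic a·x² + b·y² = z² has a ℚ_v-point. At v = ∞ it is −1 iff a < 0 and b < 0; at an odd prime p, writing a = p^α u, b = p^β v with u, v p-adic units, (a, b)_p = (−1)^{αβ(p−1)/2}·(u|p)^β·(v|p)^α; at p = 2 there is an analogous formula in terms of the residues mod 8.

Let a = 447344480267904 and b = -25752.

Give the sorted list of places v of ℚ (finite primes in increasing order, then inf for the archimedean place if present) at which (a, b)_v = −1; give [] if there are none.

[29, 37]

(a, b) ≡ (6071034, -6438) mod (ℚ^×)²; places V = {2, 3, 23, 29, 37, 41, ∞}.
(a,b)_29: α=3, u≡23; β=1, v≡11 (mod 29); (23|29)=+1, (11|29)=-1; sign (−1)^0·+1^1·-1^3 = -1.
(a,b)_3: α=1, u≡1; β=1, v≡2 (mod 3); (1|3)=+1, (2|3)=-1; sign (−1)^1·+1^1·-1^1 = +1.
(a,b)_41: α=1, u≡9; β=0, v≡37 (mod 41); (9|41)=+1, (37|41)=+1; sign (−1)^0·+1^0·+1^1 = +1.
(a,b)_37: α=3, u≡32; β=1, v≡7 (mod 37); (32|37)=-1, (7|37)=+1; sign (−1)^0·-1^1·+1^3 = -1.
(a,b)_∞: sgn(6071034)=+, sgn(-6438)=−, so +1.
(a,b)_23: α=1, u≡20; β=0, v≡8 (mod 23); (20|23)=-1, (8|23)=+1; sign (−1)^0·-1^0·+1^1 = +1.
(a,b)_2: α=7, β=3; u≡5, v≡5 (mod 8); ε(u)ε(v)=0·0, αω(v)=7·1, βω(u)=3·1; sum ≡ 0  ⇒  +1.
(6071034, -6438 / ℚ) ramifies at {29, 37}: a division algebra.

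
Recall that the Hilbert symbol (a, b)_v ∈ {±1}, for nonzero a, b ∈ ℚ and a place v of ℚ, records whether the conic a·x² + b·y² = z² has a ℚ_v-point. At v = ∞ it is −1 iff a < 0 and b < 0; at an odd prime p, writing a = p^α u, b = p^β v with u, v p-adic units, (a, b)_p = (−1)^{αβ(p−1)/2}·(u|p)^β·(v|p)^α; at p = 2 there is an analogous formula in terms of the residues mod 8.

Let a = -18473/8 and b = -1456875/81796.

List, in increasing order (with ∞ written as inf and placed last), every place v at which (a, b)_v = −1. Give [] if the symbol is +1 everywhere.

[2, 29, 37, inf]

Mod squares: a ≡ -754, b ≡ -259. Check v ∈ {∞, 2, 3, 5, 7, 11, 13, 29, 37}.
v=11: a=11^0·(≡5), b=11^-2·(≡4) mod 11; (5|11)=+1, (4|11)=+1; (−1)^{0·-2·5}·(+1)^-2·(+1)^0 = +1.
v=2: v_2(a)=-3, v_2(b)=-2; units ≡ 7, 5 (mod 8); ε·ε+αω+βω = 1·0+-3·1+-2·0 ≡ 1  ⇒  (a,b)_2 = -1.
v=3: a=3^0·(≡2), b=3^2·(≡2) mod 3; (2|3)=-1, (2|3)=-1; (−1)^{0·2·1}·(-1)^2·(-1)^0 = +1.
v=∞: -754 < 0 and -259 < 0  ⇒  (a,b)_∞ = -1.
v=29: a=29^1·(≡11), b=29^0·(≡18) mod 29; (11|29)=-1, (18|29)=-1; (−1)^{1·0·14}·(-1)^0·(-1)^1 = -1.
v=5: a=5^0·(≡4), b=5^4·(≡4) mod 5; (4|5)=+1, (4|5)=+1; (−1)^{0·4·2}·(+1)^4·(+1)^0 = +1.
v=13: a=13^1·(≡6), b=13^-2·(≡3) mod 13; (6|13)=-1, (3|13)=+1; (−1)^{1·-2·6}·(-1)^-2·(+1)^1 = +1.
v=37: a=37^0·(≡8), b=37^1·(≡4) mod 37; (8|37)=-1, (4|37)=+1; (−1)^{0·1·18}·(-1)^1·(+1)^0 = -1.
v=7: a=7^2·(≡1), b=7^1·(≡6) mod 7; (1|7)=+1, (6|7)=-1; (−1)^{2·1·3}·(+1)^1·(-1)^2 = +1.
Ram(-754, -259) = {2, 29, 37, ∞}; no ℚ_2-point on the conic.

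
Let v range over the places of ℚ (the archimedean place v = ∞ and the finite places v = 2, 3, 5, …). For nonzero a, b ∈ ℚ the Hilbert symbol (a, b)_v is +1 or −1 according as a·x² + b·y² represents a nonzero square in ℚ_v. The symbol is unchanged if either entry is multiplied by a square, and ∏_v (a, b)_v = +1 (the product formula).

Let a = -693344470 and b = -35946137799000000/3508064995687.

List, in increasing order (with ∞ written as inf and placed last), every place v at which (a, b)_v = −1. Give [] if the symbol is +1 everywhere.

(a, b) ≡ (-4102630, -3913) mod (ℚ^×)²; places V = {2, 3, 5, 7, 11, 13, 19, 29, 37, 43, 47, 53, ∞}.
(a,b)_37: α=0, u≡10; β=-2, v≡7 (mod 37); (10|37)=+1, (7|37)=+1; sign (−1)^0·+1^-2·+1^0 = +1.
(a,b)_29: α=1, u≡11; β=0, v≡15 (mod 29); (11|29)=-1, (15|29)=-1; sign (−1)^0·-1^0·-1^1 = -1.
(a,b)_13: α=2, u≡1; β=1, v≡2 (mod 13); (1|13)=+1, (2|13)=-1; sign (−1)^0·+1^1·-1^2 = +1.
(a,b)_53: α=0, u≡46; β=-2, v≡25 (mod 53); (46|53)=+1, (25|53)=+1; sign (−1)^0·+1^-2·+1^0 = +1.
(a,b)_7: α=1, u≡6; β=-1, v≡1 (mod 7); (6|7)=-1, (1|7)=+1; sign (−1)^1·-1^-1·+1^1 = +1.
(a,b)_11: α=0, u≡6; β=2, v≡4 (mod 11); (6|11)=-1, (4|11)=+1; sign (−1)^0·-1^2·+1^0 = +1.
(a,b)_47: α=1, u≡21; β=0, v≡44 (mod 47); (21|47)=+1, (44|47)=-1; sign (−1)^0·+1^0·-1^1 = -1.
(a,b)_5: α=1, u≡1; β=6, v≡2 (mod 5); (1|5)=+1, (2|5)=-1; sign (−1)^0·+1^6·-1^1 = -1.
(a,b)_2: α=1, β=6; u≡5, v≡7 (mod 8); ε(u)ε(v)=0·1, αω(v)=1·0, βω(u)=6·1; sum ≡ 0  ⇒  +1.
(a,b)_19: α=0, u≡15; β=-4, v≡6 (mod 19); (15|19)=-1, (6|19)=+1; sign (−1)^0·-1^-4·+1^0 = +1.
(a,b)_∞: sgn(-4102630)=−, sgn(-3913)=−, so -1.
(a,b)_43: α=1, u≡22; β=1, v≡24 (mod 43); (22|43)=-1, (24|43)=+1; sign (−1)^1·-1^1·+1^1 = +1.
(a,b)_3: α=0, u≡2; β=12, v≡2 (mod 3); (2|3)=-1, (2|3)=-1; sign (−1)^0·-1^12·-1^0 = +1.
|Ram(-4102630, -3913)| = 4, even; anisotropic at {5, 29, 47, ∞}.

[5, 29, 47, inf]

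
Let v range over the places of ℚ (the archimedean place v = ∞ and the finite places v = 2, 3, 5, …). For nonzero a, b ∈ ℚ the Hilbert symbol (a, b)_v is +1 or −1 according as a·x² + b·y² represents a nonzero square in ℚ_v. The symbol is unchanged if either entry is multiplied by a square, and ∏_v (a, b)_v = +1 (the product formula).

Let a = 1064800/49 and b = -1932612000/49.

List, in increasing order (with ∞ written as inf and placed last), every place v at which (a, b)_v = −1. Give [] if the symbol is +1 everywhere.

[2, 5]

(a, b) ≡ (22, -330) mod (ℚ^×)²; places V = {2, 3, 5, 7, 11, ∞}.
(a,b)_11: α=3, u≡6; β=5, v≡9 (mod 11); (6|11)=-1, (9|11)=+1; sign (−1)^1·-1^5·+1^3 = +1.
(a,b)_∞: sgn(22)=+, sgn(-330)=−, so +1.
(a,b)_5: α=2, u≡3; β=3, v≡1 (mod 5); (3|5)=-1, (1|5)=+1; sign (−1)^0·-1^3·+1^2 = -1.
(a,b)_7: α=-2, u≡2; β=-2, v≡3 (mod 7); (2|7)=+1, (3|7)=-1; sign (−1)^0·+1^-2·-1^-2 = +1.
(a,b)_3: α=0, u≡1; β=1, v≡1 (mod 3); (1|3)=+1, (1|3)=+1; sign (−1)^0·+1^1·+1^0 = +1.
(a,b)_2: α=5, β=5; u≡3, v≡3 (mod 8); ε(u)ε(v)=1·1, αω(v)=5·1, βω(u)=5·1; sum ≡ 1  ⇒  -1.
Ram(22, -330) = {2, 5}; no ℚ_2-point on the conic.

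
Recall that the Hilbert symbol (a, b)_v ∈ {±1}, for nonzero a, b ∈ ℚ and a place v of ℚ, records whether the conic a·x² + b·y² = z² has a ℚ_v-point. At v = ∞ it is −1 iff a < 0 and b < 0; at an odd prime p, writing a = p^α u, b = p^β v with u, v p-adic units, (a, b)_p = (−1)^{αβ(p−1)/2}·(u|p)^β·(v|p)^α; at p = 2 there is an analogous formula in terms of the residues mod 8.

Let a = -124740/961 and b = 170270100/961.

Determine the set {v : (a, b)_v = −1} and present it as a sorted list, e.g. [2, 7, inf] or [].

Mod squares: a ≡ -385, b ≡ 429. Check v ∈ {∞, 2, 3, 5, 7, 11, 13, 31}.
v=∞: -385 < 0 and 429 > 0  ⇒  (a,b)_∞ = +1.
v=7: a=7^1·(≡1), b=7^2·(≡1) mod 7; (1|7)=+1, (1|7)=+1; (−1)^{1·2·3}·(+1)^2·(+1)^1 = +1.
v=3: a=3^4·(≡2), b=3^5·(≡2) mod 3; (2|3)=-1, (2|3)=-1; (−1)^{4·5·1}·(-1)^5·(-1)^4 = -1.
v=2: v_2(a)=2, v_2(b)=2; units ≡ 7, 5 (mod 8); ε·ε+αω+βω = 1·0+2·1+2·0 ≡ 0  ⇒  (a,b)_2 = +1.
v=11: a=11^1·(≡3), b=11^1·(≡8) mod 11; (3|11)=+1, (8|11)=-1; (−1)^{1·1·5}·(+1)^1·(-1)^1 = +1.
v=31: a=31^-2·(≡4), b=31^-2·(≡27) mod 31; (4|31)=+1, (27|31)=-1; (−1)^{-2·-2·15}·(+1)^-2·(-1)^-2 = +1.
v=5: a=5^1·(≡2), b=5^2·(≡4) mod 5; (2|5)=-1, (4|5)=+1; (−1)^{1·2·2}·(-1)^2·(+1)^1 = +1.
v=13: a=13^0·(≡5), b=13^1·(≡8) mod 13; (5|13)=-1, (8|13)=-1; (−1)^{0·1·6}·(-1)^1·(-1)^0 = -1.
|Ram(-385, 429)| = 2, even; anisotropic at {3, 13}.

[3, 13]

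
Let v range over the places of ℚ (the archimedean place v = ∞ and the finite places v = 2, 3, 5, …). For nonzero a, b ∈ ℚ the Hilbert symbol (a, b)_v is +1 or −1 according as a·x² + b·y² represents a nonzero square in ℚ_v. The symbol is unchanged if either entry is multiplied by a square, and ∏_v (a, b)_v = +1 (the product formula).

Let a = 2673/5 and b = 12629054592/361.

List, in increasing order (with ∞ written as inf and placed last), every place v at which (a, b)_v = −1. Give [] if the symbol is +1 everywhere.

Mod squares: a ≡ 165, b ≡ 2. Check v ∈ {∞, 2, 3, 5, 7, 11, 19, 43}.
v=∞: 165 > 0 and 2 > 0  ⇒  (a,b)_∞ = +1.
v=2: v_2(a)=0, v_2(b)=7; units ≡ 5, 1 (mod 8); ε·ε+αω+βω = 0·0+0·0+7·1 ≡ 1  ⇒  (a,b)_2 = -1.
v=7: a=7^0·(≡4), b=7^2·(≡2) mod 7; (4|7)=+1, (2|7)=+1; (−1)^{0·2·3}·(+1)^2·(+1)^0 = +1.
v=43: a=43^0·(≡10), b=43^2·(≡33) mod 43; (10|43)=+1, (33|43)=-1; (−1)^{0·2·21}·(+1)^2·(-1)^0 = +1.
v=5: a=5^-1·(≡3), b=5^0·(≡2) mod 5; (3|5)=-1, (2|5)=-1; (−1)^{-1·0·2}·(-1)^0·(-1)^-1 = -1.
v=19: a=19^0·(≡14), b=19^-2·(≡15) mod 19; (14|19)=-1, (15|19)=-1; (−1)^{0·-2·9}·(-1)^-2·(-1)^0 = +1.
v=3: a=3^5·(≡1), b=3^2·(≡2) mod 3; (1|3)=+1, (2|3)=-1; (−1)^{5·2·1}·(+1)^2·(-1)^5 = -1.
v=11: a=11^1·(≡9), b=11^2·(≡2) mod 11; (9|11)=+1, (2|11)=-1; (−1)^{1·2·5}·(+1)^2·(-1)^1 = -1.
|Ram(165, 2)| = 4, even; anisotropic at {2, 3, 5, 11}.

[2, 3, 5, 11]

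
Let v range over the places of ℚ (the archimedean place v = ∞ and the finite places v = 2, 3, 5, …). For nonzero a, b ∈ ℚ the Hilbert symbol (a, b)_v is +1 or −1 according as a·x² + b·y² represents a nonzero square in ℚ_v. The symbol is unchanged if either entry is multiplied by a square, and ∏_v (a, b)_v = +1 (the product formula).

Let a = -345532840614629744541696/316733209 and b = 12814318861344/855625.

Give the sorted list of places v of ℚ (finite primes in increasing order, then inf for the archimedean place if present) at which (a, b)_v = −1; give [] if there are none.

[11, 17]

(a, b) ≡ (-14, 34034) mod (ℚ^×)²; places V = {2, 3, 5, 7, 11, 13, 17, 37, 41, ∞}.
(a,b)_5: α=0, u≡1; β=-4, v≡1 (mod 5); (1|5)=+1, (1|5)=+1; sign (−1)^0·+1^-4·+1^0 = +1.
(a,b)_7: α=5, u≡6; β=5, v≡1 (mod 7); (6|7)=-1, (1|7)=+1; sign (−1)^1·-1^5·+1^5 = +1.
(a,b)_2: α=15, β=5; u≡1, v≡1 (mod 8); ε(u)ε(v)=0·0, αω(v)=15·0, βω(u)=5·0; sum ≡ 0  ⇒  +1.
(a,b)_37: α=-4, u≡29; β=-2, v≡14 (mod 37); (29|37)=-1, (14|37)=-1; sign (−1)^0·-1^-2·-1^-4 = +1.
(a,b)_17: α=2, u≡7; β=1, v≡13 (mod 17); (7|17)=-1, (13|17)=+1; sign (−1)^0·-1^1·+1^2 = -1.
(a,b)_∞: sgn(-14)=−, sgn(34034)=+, so +1.
(a,b)_11: α=6, u≡7; β=3, v≡4 (mod 11); (7|11)=-1, (4|11)=+1; sign (−1)^0·-1^3·+1^6 = -1.
(a,b)_3: α=6, u≡1; β=4, v≡2 (mod 3); (1|3)=+1, (2|3)=-1; sign (−1)^0·+1^4·-1^6 = +1.
(a,b)_41: α=2, u≡22; β=0, v≡2 (mod 41); (22|41)=-1, (2|41)=+1; sign (−1)^0·-1^0·+1^2 = +1.
(a,b)_13: α=-2, u≡1; β=1, v≡2 (mod 13); (1|13)=+1, (2|13)=-1; sign (−1)^0·+1^1·-1^-2 = +1.
(-14, 34034 / ℚ) ramifies at {11, 17}: a division algebra.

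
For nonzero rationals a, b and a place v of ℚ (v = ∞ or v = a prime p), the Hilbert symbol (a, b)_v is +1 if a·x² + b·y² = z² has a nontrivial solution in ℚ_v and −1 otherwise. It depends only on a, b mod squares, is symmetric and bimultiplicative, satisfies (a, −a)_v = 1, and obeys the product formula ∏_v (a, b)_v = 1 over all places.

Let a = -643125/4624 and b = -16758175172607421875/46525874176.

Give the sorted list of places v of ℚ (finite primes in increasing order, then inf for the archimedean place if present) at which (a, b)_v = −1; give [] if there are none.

[2, 3, 7, inf]

(a, b) ≡ (-21, -102) mod (ℚ^×)²; places V = {2, 3, 5, 7, 17, ∞}.
(a,b)_2: α=-4, β=-15; u≡3, v≡5 (mod 8); ε(u)ε(v)=1·0, αω(v)=-4·1, βω(u)=-15·1; sum ≡ 1  ⇒  -1.
(a,b)_∞: sgn(-21)=−, sgn(-102)=−, so -1.
(a,b)_5: α=4, u≡4; β=12, v≡3 (mod 5); (4|5)=+1, (3|5)=-1; sign (−1)^0·+1^12·-1^4 = +1.
(a,b)_7: α=3, u≡2; β=10, v≡6 (mod 7); (2|7)=+1, (6|7)=-1; sign (−1)^0·+1^10·-1^3 = -1.
(a,b)_3: α=1, u≡2; β=5, v≡2 (mod 3); (2|3)=-1, (2|3)=-1; sign (−1)^1·-1^5·-1^1 = -1.
(a,b)_17: α=-2, u≡15; β=-5, v≡5 (mod 17); (15|17)=+1, (5|17)=-1; sign (−1)^0·+1^-5·-1^-2 = +1.
|Ram(-21, -102)| = 4, even; anisotropic at {2, 3, 7, ∞}.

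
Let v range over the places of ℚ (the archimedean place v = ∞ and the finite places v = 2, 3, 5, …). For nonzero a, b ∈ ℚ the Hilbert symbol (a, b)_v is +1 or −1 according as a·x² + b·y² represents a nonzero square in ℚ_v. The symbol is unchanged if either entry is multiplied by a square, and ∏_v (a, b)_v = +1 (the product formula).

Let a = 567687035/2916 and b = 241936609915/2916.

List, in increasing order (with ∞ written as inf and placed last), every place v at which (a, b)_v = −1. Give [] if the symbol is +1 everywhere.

[2, 13, 37, 47]

Mod squares: a ≡ 1964315, b ≡ 113035. Check v ∈ {∞, 2, 3, 5, 7, 11, 13, 17, 19, 23, 29, 31, 37, 47}.
v=19: a=19^1·(≡9), b=19^2·(≡11) mod 19; (9|19)=+1, (11|19)=+1; (−1)^{1·2·9}·(+1)^2·(+1)^1 = +1.
v=17: a=17^2·(≡15), b=17^0·(≡4) mod 17; (15|17)=+1, (4|17)=+1; (−1)^{2·0·8}·(+1)^0·(+1)^2 = +1.
v=37: a=37^0·(≡22), b=37^1·(≡21) mod 37; (22|37)=-1, (21|37)=+1; (−1)^{0·1·18}·(-1)^1·(+1)^0 = -1.
v=7: a=7^0·(≡5), b=7^2·(≡5) mod 7; (5|7)=-1, (5|7)=-1; (−1)^{0·2·3}·(-1)^2·(-1)^0 = +1.
v=31: a=31^1·(≡5), b=31^0·(≡7) mod 31; (5|31)=+1, (7|31)=+1; (−1)^{1·0·15}·(+1)^0·(+1)^1 = +1.
v=29: a=29^1·(≡6), b=29^0·(≡4) mod 29; (6|29)=+1, (4|29)=+1; (−1)^{1·0·14}·(+1)^0·(+1)^1 = +1.
v=2: v_2(a)=-2, v_2(b)=-2; units ≡ 3, 3 (mod 8); ε·ε+αω+βω = 1·1+-2·1+-2·1 ≡ 1  ⇒  (a,b)_2 = -1.
v=3: a=3^-6·(≡2), b=3^-6·(≡1) mod 3; (2|3)=-1, (1|3)=+1; (−1)^{-6·-6·1}·(-1)^-6·(+1)^-6 = +1.
v=13: a=13^0·(≡8), b=13^1·(≡8) mod 13; (8|13)=-1, (8|13)=-1; (−1)^{0·1·6}·(-1)^1·(-1)^0 = -1.
v=11: a=11^0·(≡3), b=11^2·(≡10) mod 11; (3|11)=+1, (10|11)=-1; (−1)^{0·2·5}·(+1)^2·(-1)^0 = +1.
v=47: a=47^0·(≡13), b=47^1·(≡3) mod 47; (13|47)=-1, (3|47)=+1; (−1)^{0·1·23}·(-1)^1·(+1)^0 = -1.
v=23: a=23^1·(≡12), b=23^0·(≡1) mod 23; (12|23)=+1, (1|23)=+1; (−1)^{1·0·11}·(+1)^0·(+1)^1 = +1.
v=5: a=5^1·(≡2), b=5^1·(≡3) mod 5; (2|5)=-1, (3|5)=-1; (−1)^{1·1·2}·(-1)^1·(-1)^1 = +1.
v=∞: 1964315 > 0 and 113035 > 0  ⇒  (a,b)_∞ = +1.
(1964315, 113035 / ℚ) ramifies at {2, 13, 37, 47}: a division algebra.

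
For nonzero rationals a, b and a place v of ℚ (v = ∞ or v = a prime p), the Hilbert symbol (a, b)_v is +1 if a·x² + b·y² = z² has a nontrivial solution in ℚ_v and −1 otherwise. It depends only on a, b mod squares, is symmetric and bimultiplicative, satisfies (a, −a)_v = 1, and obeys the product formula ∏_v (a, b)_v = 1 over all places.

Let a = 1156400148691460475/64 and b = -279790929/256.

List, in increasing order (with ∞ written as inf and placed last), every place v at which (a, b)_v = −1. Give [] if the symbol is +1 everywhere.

Mod squares: a ≡ 34891, b ≡ -383801. Check v ∈ {∞, 2, 3, 5, 11, 23, 37, 41}.
v=5: a=5^2·(≡1), b=5^0·(≡1) mod 5; (1|5)=+1, (1|5)=+1; (−1)^{2·0·2}·(+1)^0·(+1)^2 = +1.
v=37: a=37^3·(≡5), b=37^1·(≡14) mod 37; (5|37)=-1, (14|37)=-1; (−1)^{3·1·18}·(-1)^1·(-1)^3 = +1.
v=23: a=23^3·(≡17), b=23^1·(≡5) mod 23; (17|23)=-1, (5|23)=-1; (−1)^{3·1·11}·(-1)^1·(-1)^3 = -1.
v=11: a=11^2·(≡8), b=11^1·(≡1) mod 11; (8|11)=-1, (1|11)=+1; (−1)^{2·1·5}·(-1)^1·(+1)^2 = -1.
v=3: a=3^2·(≡1), b=3^6·(≡1) mod 3; (1|3)=+1, (1|3)=+1; (−1)^{2·6·1}·(+1)^6·(+1)^2 = +1.
v=∞: 34891 > 0 and -383801 < 0  ⇒  (a,b)_∞ = +1.
v=2: v_2(a)=-6, v_2(b)=-8; units ≡ 3, 7 (mod 8); ε·ε+αω+βω = 1·1+-6·0+-8·1 ≡ 1  ⇒  (a,b)_2 = -1.
v=41: a=41^3·(≡10), b=41^1·(≡24) mod 41; (10|41)=+1, (24|41)=-1; (−1)^{3·1·20}·(+1)^1·(-1)^3 = -1.
(34891, -383801 / ℚ) ramifies at {2, 11, 23, 41}: a division algebra.

[2, 11, 23, 41]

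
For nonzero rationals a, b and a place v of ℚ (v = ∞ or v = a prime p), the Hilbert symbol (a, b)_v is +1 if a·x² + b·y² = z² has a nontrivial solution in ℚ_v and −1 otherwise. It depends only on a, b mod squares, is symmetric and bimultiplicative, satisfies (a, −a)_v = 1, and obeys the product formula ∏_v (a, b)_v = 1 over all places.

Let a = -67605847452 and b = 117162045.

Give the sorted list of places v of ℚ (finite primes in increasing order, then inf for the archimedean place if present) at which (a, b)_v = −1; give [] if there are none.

(a, b) ≡ (-663, 5005) mod (ℚ^×)²; places V = {2, 3, 5, 7, 11, 13, 17, ∞}.
(a,b)_∞: sgn(-663)=−, sgn(5005)=+, so +1.
(a,b)_3: α=7, u≡1; β=4, v≡1 (mod 3); (1|3)=+1, (1|3)=+1; sign (−1)^0·+1^4·+1^7 = +1.
(a,b)_7: α=0, u≡4; β=1, v≡1 (mod 7); (4|7)=+1, (1|7)=+1; sign (−1)^0·+1^1·+1^0 = +1.
(a,b)_2: α=2, β=0; u≡1, v≡5 (mod 8); ε(u)ε(v)=0·0, αω(v)=2·1, βω(u)=0·0; sum ≡ 0  ⇒  +1.
(a,b)_11: α=2, u≡2; β=1, v≡4 (mod 11); (2|11)=-1, (4|11)=+1; sign (−1)^0·-1^1·+1^2 = -1.
(a,b)_5: α=0, u≡3; β=1, v≡4 (mod 5); (3|5)=-1, (4|5)=+1; sign (−1)^0·-1^1·+1^0 = -1.
(a,b)_13: α=1, u≡9; β=1, v≡7 (mod 13); (9|13)=+1, (7|13)=-1; sign (−1)^0·+1^1·-1^1 = -1.
(a,b)_17: α=3, u≡12; β=2, v≡6 (mod 17); (12|17)=-1, (6|17)=-1; sign (−1)^0·-1^2·-1^3 = -1.
|Ram(-663, 5005)| = 4, even; anisotropic at {5, 11, 13, 17}.

[5, 11, 13, 17]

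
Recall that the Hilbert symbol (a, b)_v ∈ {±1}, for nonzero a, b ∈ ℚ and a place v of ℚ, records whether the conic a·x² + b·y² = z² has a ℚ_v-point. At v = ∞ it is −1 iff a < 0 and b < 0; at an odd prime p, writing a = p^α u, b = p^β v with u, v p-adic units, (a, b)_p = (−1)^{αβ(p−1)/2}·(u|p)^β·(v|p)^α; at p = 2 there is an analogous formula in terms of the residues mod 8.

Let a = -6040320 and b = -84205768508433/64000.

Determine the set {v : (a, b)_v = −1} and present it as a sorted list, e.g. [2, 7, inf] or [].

[2, 3, 13, inf]

(a, b) ≡ (-195, -330) mod (ℚ^×)²; places V = {2, 3, 5, 11, 13, 37, 41, ∞}.
(a,b)_13: α=1, u≡6; β=2, v≡6 (mod 13); (6|13)=-1, (6|13)=-1; sign (−1)^0·-1^2·-1^1 = -1.
(a,b)_41: α=0, u≡5; β=2, v≡16 (mod 41); (5|41)=+1, (16|41)=+1; sign (−1)^0·+1^2·+1^0 = +1.
(a,b)_∞: sgn(-195)=−, sgn(-330)=−, so -1.
(a,b)_11: α=2, u≡9; β=1, v≡3 (mod 11); (9|11)=+1, (3|11)=+1; sign (−1)^0·+1^1·+1^2 = +1.
(a,b)_5: α=1, u≡1; β=-3, v≡1 (mod 5); (1|5)=+1, (1|5)=+1; sign (−1)^0·+1^-3·+1^1 = +1.
(a,b)_37: α=0, u≡4; β=2, v≡30 (mod 37); (4|37)=+1, (30|37)=+1; sign (−1)^0·+1^2·+1^0 = +1.
(a,b)_2: α=8, β=-9; u≡5, v≡3 (mod 8); ε(u)ε(v)=0·1, αω(v)=8·1, βω(u)=-9·1; sum ≡ 1  ⇒  -1.
(a,b)_3: α=1, u≡1; β=9, v≡1 (mod 3); (1|3)=+1, (1|3)=+1; sign (−1)^1·+1^9·+1^1 = -1.
|Ram(-195, -330)| = 4, even; anisotropic at {2, 3, 13, ∞}.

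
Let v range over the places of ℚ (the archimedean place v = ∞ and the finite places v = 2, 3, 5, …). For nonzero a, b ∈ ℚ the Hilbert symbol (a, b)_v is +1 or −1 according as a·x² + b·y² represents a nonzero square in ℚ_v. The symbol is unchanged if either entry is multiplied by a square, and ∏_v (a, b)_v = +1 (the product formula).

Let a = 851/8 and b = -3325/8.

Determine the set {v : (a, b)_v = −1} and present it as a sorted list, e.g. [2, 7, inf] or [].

(a, b) ≡ (1702, -266) mod (ℚ^×)²; places V = {2, 5, 7, 19, 23, 37, ∞}.
(a,b)_37: α=1, u≡26; β=0, v≡33 (mod 37); (26|37)=+1, (33|37)=+1; sign (−1)^0·+1^0·+1^1 = +1.
(a,b)_2: α=-3, β=-3; u≡3, v≡3 (mod 8); ε(u)ε(v)=1·1, αω(v)=-3·1, βω(u)=-3·1; sum ≡ 1  ⇒  -1.
(a,b)_5: α=0, u≡2; β=2, v≡4 (mod 5); (2|5)=-1, (4|5)=+1; sign (−1)^0·-1^2·+1^0 = +1.
(a,b)_7: α=0, u≡4; β=1, v≡1 (mod 7); (4|7)=+1, (1|7)=+1; sign (−1)^0·+1^1·+1^0 = +1.
(a,b)_23: α=1, u≡19; β=0, v≡7 (mod 23); (19|23)=-1, (7|23)=-1; sign (−1)^0·-1^0·-1^1 = -1.
(a,b)_∞: sgn(1702)=+, sgn(-266)=−, so +1.
(a,b)_19: α=0, u≡9; β=1, v≡9 (mod 19); (9|19)=+1, (9|19)=+1; sign (−1)^0·+1^1·+1^0 = +1.
Ram(1702, -266) = {2, 23}; no ℚ_2-point on the conic.

[2, 23]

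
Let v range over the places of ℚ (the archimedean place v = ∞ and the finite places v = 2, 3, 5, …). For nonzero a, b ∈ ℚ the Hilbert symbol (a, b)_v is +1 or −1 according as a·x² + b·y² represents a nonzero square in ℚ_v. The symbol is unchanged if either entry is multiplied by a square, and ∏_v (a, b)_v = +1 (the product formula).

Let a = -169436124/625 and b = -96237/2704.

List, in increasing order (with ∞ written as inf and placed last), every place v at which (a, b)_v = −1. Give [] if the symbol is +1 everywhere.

[3, 11, 13, inf]

(a, b) ≡ (-522951, -37) mod (ℚ^×)²; places V = {2, 3, 5, 11, 13, 17, 23, 37, 53, ∞}.
(a,b)_∞: sgn(-522951)=−, sgn(-37)=−, so -1.
(a,b)_2: α=2, β=-4; u≡1, v≡3 (mod 8); ε(u)ε(v)=0·1, αω(v)=2·1, βω(u)=-4·0; sum ≡ 0  ⇒  +1.
(a,b)_37: α=0, u≡25; β=1, v≡21 (mod 37); (25|37)=+1, (21|37)=+1; sign (−1)^0·+1^1·+1^0 = +1.
(a,b)_23: α=1, u≡5; β=0, v≡12 (mod 23); (5|23)=-1, (12|23)=+1; sign (−1)^0·-1^0·+1^1 = +1.
(a,b)_5: α=-4, u≡1; β=0, v≡2 (mod 5); (1|5)=+1, (2|5)=-1; sign (−1)^0·+1^0·-1^-4 = +1.
(a,b)_17: α=0, u≡12; β=2, v≡7 (mod 17); (12|17)=-1, (7|17)=-1; sign (−1)^0·-1^2·-1^0 = +1.
(a,b)_11: α=1, u≡3; β=0, v≡10 (mod 11); (3|11)=+1, (10|11)=-1; sign (−1)^0·+1^0·-1^1 = -1.
(a,b)_3: α=5, u≡1; β=2, v≡2 (mod 3); (1|3)=+1, (2|3)=-1; sign (−1)^0·+1^2·-1^5 = -1.
(a,b)_13: α=1, u≡5; β=-2, v≡5 (mod 13); (5|13)=-1, (5|13)=-1; sign (−1)^0·-1^-2·-1^1 = -1.
(a,b)_53: α=1, u≡29; β=0, v≡11 (mod 53); (29|53)=+1, (11|53)=+1; sign (−1)^0·+1^0·+1^1 = +1.
|Ram(-522951, -37)| = 4, even; anisotropic at {3, 11, 13, ∞}.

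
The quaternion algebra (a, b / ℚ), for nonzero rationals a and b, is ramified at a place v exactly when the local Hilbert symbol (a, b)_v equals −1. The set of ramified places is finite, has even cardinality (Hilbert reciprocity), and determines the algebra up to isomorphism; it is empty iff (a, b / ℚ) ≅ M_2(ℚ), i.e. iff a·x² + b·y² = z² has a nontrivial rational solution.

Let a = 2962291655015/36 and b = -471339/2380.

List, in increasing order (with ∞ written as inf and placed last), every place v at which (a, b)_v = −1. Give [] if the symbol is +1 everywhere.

(a, b) ≡ (935, -6545) mod (ℚ^×)²; places V = {2, 3, 5, 7, 11, 17, 23, 43, ∞}.
(a,b)_17: α=3, u≡15; β=-1, v≡5 (mod 17); (15|17)=+1, (5|17)=-1; sign (−1)^0·+1^-1·-1^3 = -1.
(a,b)_7: α=2, u≡2; β=-1, v≡5 (mod 7); (2|7)=+1, (5|7)=-1; sign (−1)^0·+1^-1·-1^2 = +1.
(a,b)_3: α=-2, u≡2; β=4, v≡1 (mod 3); (2|3)=-1, (1|3)=+1; sign (−1)^0·-1^4·+1^-2 = +1.
(a,b)_2: α=-2, β=-2; u≡7, v≡7 (mod 8); ε(u)ε(v)=1·1, αω(v)=-2·0, βω(u)=-2·0; sum ≡ 1  ⇒  -1.
(a,b)_43: α=2, u≡39; β=0, v≡19 (mod 43); (39|43)=-1, (19|43)=-1; sign (−1)^0·-1^0·-1^2 = +1.
(a,b)_∞: sgn(935)=+, sgn(-6545)=−, so +1.
(a,b)_23: α=0, u≡15; β=2, v≡11 (mod 23); (15|23)=-1, (11|23)=-1; sign (−1)^0·-1^2·-1^0 = +1.
(a,b)_5: α=1, u≡3; β=-1, v≡1 (mod 5); (3|5)=-1, (1|5)=+1; sign (−1)^0·-1^-1·+1^1 = -1.
(a,b)_11: α=3, u≡7; β=1, v≡10 (mod 11); (7|11)=-1, (10|11)=-1; sign (−1)^1·-1^1·-1^3 = -1.
(935, -6545 / ℚ) ramifies at {2, 5, 11, 17}: a division algebra.

[2, 5, 11, 17]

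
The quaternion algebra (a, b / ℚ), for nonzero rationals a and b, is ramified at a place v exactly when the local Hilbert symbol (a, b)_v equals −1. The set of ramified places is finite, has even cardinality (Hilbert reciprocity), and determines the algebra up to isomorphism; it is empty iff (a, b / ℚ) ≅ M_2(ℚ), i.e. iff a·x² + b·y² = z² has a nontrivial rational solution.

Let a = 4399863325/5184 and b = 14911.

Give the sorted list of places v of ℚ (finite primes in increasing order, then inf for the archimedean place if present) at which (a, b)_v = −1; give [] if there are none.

(a, b) ≡ (128557, 14911) mod (ℚ^×)²; places V = {2, 3, 5, 11, 13, 29, 31, 37, ∞}.
(a,b)_3: α=-4, u≡1; β=0, v≡1 (mod 3); (1|3)=+1, (1|3)=+1; sign (−1)^0·+1^0·+1^-4 = +1.
(a,b)_37: α=2, u≡17; β=1, v≡33 (mod 37); (17|37)=-1, (33|37)=+1; sign (−1)^0·-1^1·+1^2 = -1.
(a,b)_13: α=1, u≡12; β=1, v≡3 (mod 13); (12|13)=+1, (3|13)=+1; sign (−1)^0·+1^1·+1^1 = +1.
(a,b)_5: α=2, u≡2; β=0, v≡1 (mod 5); (2|5)=-1, (1|5)=+1; sign (−1)^0·-1^0·+1^2 = +1.
(a,b)_2: α=-6, β=0; u≡5, v≡7 (mod 8); ε(u)ε(v)=0·1, αω(v)=-6·0, βω(u)=0·1; sum ≡ 0  ⇒  +1.
(a,b)_31: α=1, u≡30; β=1, v≡16 (mod 31); (30|31)=-1, (16|31)=+1; sign (−1)^1·-1^1·+1^1 = +1.
(a,b)_29: α=1, u≡7; β=0, v≡5 (mod 29); (7|29)=+1, (5|29)=+1; sign (−1)^0·+1^0·+1^1 = +1.
(a,b)_11: α=1, u≡3; β=0, v≡6 (mod 11); (3|11)=+1, (6|11)=-1; sign (−1)^0·+1^0·-1^1 = -1.
(a,b)_∞: sgn(128557)=+, sgn(14911)=+, so +1.
|Ram(128557, 14911)| = 2, even; anisotropic at {11, 37}.

[11, 37]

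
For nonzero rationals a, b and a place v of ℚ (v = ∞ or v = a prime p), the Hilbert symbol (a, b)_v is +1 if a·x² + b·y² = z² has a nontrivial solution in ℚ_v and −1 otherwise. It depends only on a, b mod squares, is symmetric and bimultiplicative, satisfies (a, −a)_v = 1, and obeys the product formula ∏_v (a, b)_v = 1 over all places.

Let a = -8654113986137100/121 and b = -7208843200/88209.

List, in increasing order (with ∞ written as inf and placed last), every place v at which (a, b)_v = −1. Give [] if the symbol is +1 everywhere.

(a, b) ≡ (-19, -4505527) mod (ℚ^×)²; places V = {2, 3, 5, 11, 13, 17, 19, 29, 37, ∞}.
(a,b)_3: α=4, u≡2; β=-6, v≡2 (mod 3); (2|3)=-1, (2|3)=-1; sign (−1)^0·-1^-6·-1^4 = +1.
(a,b)_19: α=1, u≡18; β=1, v≡16 (mod 19); (18|19)=-1, (16|19)=+1; sign (−1)^1·-1^1·+1^1 = +1.
(a,b)_13: α=2, u≡7; β=1, v≡10 (mod 13); (7|13)=-1, (10|13)=+1; sign (−1)^0·-1^1·+1^2 = -1.
(a,b)_17: α=2, u≡15; β=1, v≡9 (mod 17); (15|17)=+1, (9|17)=+1; sign (−1)^0·+1^1·+1^2 = +1.
(a,b)_5: α=2, u≡1; β=2, v≡3 (mod 5); (1|5)=+1, (3|5)=-1; sign (−1)^0·+1^2·-1^2 = +1.
(a,b)_2: α=2, β=6; u≡5, v≡1 (mod 8); ε(u)ε(v)=0·0, αω(v)=2·0, βω(u)=6·1; sum ≡ 0  ⇒  +1.
(a,b)_29: α=2, u≡18; β=1, v≡12 (mod 29); (18|29)=-1, (12|29)=-1; sign (−1)^0·-1^1·-1^2 = -1.
(a,b)_11: α=-2, u≡3; β=-2, v≡8 (mod 11); (3|11)=+1, (8|11)=-1; sign (−1)^0·+1^-2·-1^-2 = +1.
(a,b)_∞: sgn(-19)=−, sgn(-4505527)=−, so -1.
(a,b)_37: α=2, u≡17; β=1, v≡1 (mod 37); (17|37)=-1, (1|37)=+1; sign (−1)^0·-1^1·+1^2 = -1.
|Ram(-19, -4505527)| = 4, even; anisotropic at {13, 29, 37, ∞}.

[13, 29, 37, inf]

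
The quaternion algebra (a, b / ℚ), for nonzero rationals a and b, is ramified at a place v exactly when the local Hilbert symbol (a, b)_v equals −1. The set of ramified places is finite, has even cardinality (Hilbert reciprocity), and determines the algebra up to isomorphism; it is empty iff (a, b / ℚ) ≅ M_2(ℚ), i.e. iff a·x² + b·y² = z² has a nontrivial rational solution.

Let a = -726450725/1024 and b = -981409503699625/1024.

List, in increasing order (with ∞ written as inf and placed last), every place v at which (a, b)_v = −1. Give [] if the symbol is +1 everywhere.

(a, b) ≡ (-29, -385) mod (ℚ^×)²; places V = {2, 5, 7, 11, 13, 29, ∞}.
(a,b)_13: α=2, u≡12; β=2, v≡8 (mod 13); (12|13)=+1, (8|13)=-1; sign (−1)^0·+1^2·-1^2 = +1.
(a,b)_29: α=1, u≡13; β=2, v≡27 (mod 29); (13|29)=+1, (27|29)=-1; sign (−1)^0·+1^2·-1^1 = -1.
(a,b)_11: α=2, u≡9; β=5, v≡5 (mod 11); (9|11)=+1, (5|11)=+1; sign (−1)^0·+1^5·+1^2 = +1.
(a,b)_2: α=-10, β=-10; u≡3, v≡7 (mod 8); ε(u)ε(v)=1·1, αω(v)=-10·0, βω(u)=-10·1; sum ≡ 1  ⇒  -1.
(a,b)_∞: sgn(-29)=−, sgn(-385)=−, so -1.
(a,b)_7: α=2, u≡3; β=3, v≡1 (mod 7); (3|7)=-1, (1|7)=+1; sign (−1)^0·-1^3·+1^2 = -1.
(a,b)_5: α=2, u≡4; β=3, v≡2 (mod 5); (4|5)=+1, (2|5)=-1; sign (−1)^0·+1^3·-1^2 = +1.
(-29, -385 / ℚ) ramifies at {2, 7, 29, ∞}: a division algebra.

[2, 7, 29, inf]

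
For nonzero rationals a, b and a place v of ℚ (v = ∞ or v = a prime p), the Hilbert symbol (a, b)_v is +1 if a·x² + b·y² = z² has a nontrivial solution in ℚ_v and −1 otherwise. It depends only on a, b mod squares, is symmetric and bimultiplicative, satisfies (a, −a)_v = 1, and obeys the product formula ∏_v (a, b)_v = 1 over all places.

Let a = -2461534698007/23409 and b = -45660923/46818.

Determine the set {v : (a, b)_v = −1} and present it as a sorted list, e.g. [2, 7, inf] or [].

[7, 31, 47, inf]

(a, b) ≡ (-7, -754726) mod (ℚ^×)²; places V = {2, 3, 7, 11, 17, 31, 37, 47, ∞}.
(a,b)_37: α=2, u≡21; β=1, v≡10 (mod 37); (21|37)=+1, (10|37)=+1; sign (−1)^0·+1^1·+1^2 = +1.
(a,b)_7: α=1, u≡6; β=1, v≡5 (mod 7); (6|7)=-1, (5|7)=-1; sign (−1)^1·-1^1·-1^1 = -1.
(a,b)_11: α=2, u≡5; β=2, v≡7 (mod 11); (5|11)=+1, (7|11)=-1; sign (−1)^0·+1^2·-1^2 = +1.
(a,b)_∞: sgn(-7)=−, sgn(-754726)=−, so -1.
(a,b)_17: α=-2, u≡14; β=-2, v≡12 (mod 17); (14|17)=-1, (12|17)=-1; sign (−1)^0·-1^-2·-1^-2 = +1.
(a,b)_3: α=-4, u≡2; β=-4, v≡2 (mod 3); (2|3)=-1, (2|3)=-1; sign (−1)^0·-1^-4·-1^-4 = +1.
(a,b)_31: α=2, u≡24; β=1, v≡4 (mod 31); (24|31)=-1, (4|31)=+1; sign (−1)^0·-1^1·+1^2 = -1.
(a,b)_2: α=0, β=-1; u≡1, v≡5 (mod 8); ε(u)ε(v)=0·0, αω(v)=0·1, βω(u)=-1·0; sum ≡ 0  ⇒  +1.
(a,b)_47: α=2, u≡5; β=1, v≡36 (mod 47); (5|47)=-1, (36|47)=+1; sign (−1)^0·-1^1·+1^2 = -1.
(-7, -754726 / ℚ) ramifies at {7, 31, 47, ∞}: a division algebra.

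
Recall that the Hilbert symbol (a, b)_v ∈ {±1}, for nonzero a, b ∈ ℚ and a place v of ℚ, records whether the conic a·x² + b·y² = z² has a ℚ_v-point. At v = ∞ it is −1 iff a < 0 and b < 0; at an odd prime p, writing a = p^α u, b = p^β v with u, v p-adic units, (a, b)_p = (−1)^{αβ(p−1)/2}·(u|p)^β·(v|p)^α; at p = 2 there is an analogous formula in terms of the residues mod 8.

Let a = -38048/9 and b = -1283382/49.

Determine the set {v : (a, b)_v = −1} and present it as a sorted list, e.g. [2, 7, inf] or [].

[47, inf]

Mod squares: a ≡ -2378, b ≡ -142598. Check v ∈ {∞, 2, 3, 7, 29, 37, 41, 47}.
v=41: a=41^1·(≡29), b=41^1·(≡13) mod 41; (29|41)=-1, (13|41)=-1; (−1)^{1·1·20}·(-1)^1·(-1)^1 = +1.
v=7: a=7^0·(≡2), b=7^-2·(≡5) mod 7; (2|7)=+1, (5|7)=-1; (−1)^{0·-2·3}·(+1)^-2·(-1)^0 = +1.
v=3: a=3^-2·(≡1), b=3^2·(≡1) mod 3; (1|3)=+1, (1|3)=+1; (−1)^{-2·2·1}·(+1)^2·(+1)^-2 = +1.
v=47: a=47^0·(≡39), b=47^1·(≡24) mod 47; (39|47)=-1, (24|47)=+1; (−1)^{0·1·23}·(-1)^1·(+1)^0 = -1.
v=37: a=37^0·(≡11), b=37^1·(≡14) mod 37; (11|37)=+1, (14|37)=-1; (−1)^{0·1·18}·(+1)^1·(-1)^0 = +1.
v=∞: -2378 < 0 and -142598 < 0  ⇒  (a,b)_∞ = -1.
v=29: a=29^1·(≡25), b=29^0·(≡5) mod 29; (25|29)=+1, (5|29)=+1; (−1)^{1·0·14}·(+1)^0·(+1)^1 = +1.
v=2: v_2(a)=5, v_2(b)=1; units ≡ 3, 5 (mod 8); ε·ε+αω+βω = 1·0+5·1+1·1 ≡ 0  ⇒  (a,b)_2 = +1.
Ram(-2378, -142598) = {47, ∞}; no ℚ_47-point on the conic.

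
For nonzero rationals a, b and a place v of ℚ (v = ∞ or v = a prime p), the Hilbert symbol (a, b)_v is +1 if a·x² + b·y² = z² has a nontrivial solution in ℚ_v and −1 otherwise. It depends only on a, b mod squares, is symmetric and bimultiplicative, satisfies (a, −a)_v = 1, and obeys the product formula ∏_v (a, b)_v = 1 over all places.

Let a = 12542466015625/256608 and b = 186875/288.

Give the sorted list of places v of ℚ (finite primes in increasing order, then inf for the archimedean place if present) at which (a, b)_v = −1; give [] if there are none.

(a, b) ≡ (1335334, 598) mod (ℚ^×)²; places V = {2, 3, 5, 7, 11, 13, 23, 29, ∞}.
(a,b)_23: α=3, u≡9; β=1, v≡12 (mod 23); (9|23)=+1, (12|23)=+1; sign (−1)^1·+1^1·+1^3 = -1.
(a,b)_5: α=8, u≡1; β=4, v≡3 (mod 5); (1|5)=+1, (3|5)=-1; sign (−1)^0·+1^4·-1^8 = +1.
(a,b)_29: α=1, u≡9; β=0, v≡15 (mod 29); (9|29)=+1, (15|29)=-1; sign (−1)^0·+1^0·-1^1 = -1.
(a,b)_3: α=-6, u≡1; β=-2, v≡1 (mod 3); (1|3)=+1, (1|3)=+1; sign (−1)^0·+1^-2·+1^-6 = +1.
(a,b)_11: α=-1, u≡5; β=0, v≡9 (mod 11); (5|11)=+1, (9|11)=+1; sign (−1)^0·+1^0·+1^-1 = +1.
(a,b)_∞: sgn(1335334)=+, sgn(598)=+, so +1.
(a,b)_2: α=-5, β=-5; u≡3, v≡3 (mod 8); ε(u)ε(v)=1·1, αω(v)=-5·1, βω(u)=-5·1; sum ≡ 1  ⇒  -1.
(a,b)_7: α=1, u≡5; β=0, v≡3 (mod 7); (5|7)=-1, (3|7)=-1; sign (−1)^0·-1^0·-1^1 = -1.
(a,b)_13: α=1, u≡5; β=1, v≡5 (mod 13); (5|13)=-1, (5|13)=-1; sign (−1)^0·-1^1·-1^1 = +1.
Ram(1335334, 598) = {2, 7, 23, 29}; no ℚ_2-point on the conic.

[2, 7, 23, 29]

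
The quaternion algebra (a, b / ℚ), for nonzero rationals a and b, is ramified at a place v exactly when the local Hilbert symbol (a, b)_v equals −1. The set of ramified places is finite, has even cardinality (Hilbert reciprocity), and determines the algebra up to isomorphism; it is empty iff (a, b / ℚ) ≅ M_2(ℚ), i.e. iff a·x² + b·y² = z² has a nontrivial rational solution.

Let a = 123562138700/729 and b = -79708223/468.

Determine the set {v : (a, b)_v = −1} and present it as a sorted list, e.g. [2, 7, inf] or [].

(a, b) ≡ (208403, -3731) mod (ℚ^×)²; places V = {2, 3, 5, 7, 11, 13, 17, 23, 31, 41, ∞}.
(a,b)_7: α=2, u≡3; β=1, v≡3 (mod 7); (3|7)=-1, (3|7)=-1; sign (−1)^0·-1^1·-1^2 = -1.
(a,b)_2: α=2, β=-2; u≡3, v≡5 (mod 8); ε(u)ε(v)=1·0, αω(v)=2·1, βω(u)=-2·1; sum ≡ 0  ⇒  +1.
(a,b)_11: α=2, u≡6; β=0, v≡9 (mod 11); (6|11)=-1, (9|11)=+1; sign (−1)^0·-1^0·+1^2 = +1.
(a,b)_17: α=1, u≡9; β=2, v≡2 (mod 17); (9|17)=+1, (2|17)=+1; sign (−1)^0·+1^2·+1^1 = +1.
(a,b)_5: α=2, u≡2; β=0, v≡4 (mod 5); (2|5)=-1, (4|5)=+1; sign (−1)^0·-1^0·+1^2 = +1.
(a,b)_31: α=0, u≡27; β=2, v≡25 (mod 31); (27|31)=-1, (25|31)=+1; sign (−1)^0·-1^2·+1^0 = +1.
(a,b)_13: α=1, u≡5; β=-1, v≡12 (mod 13); (5|13)=-1, (12|13)=+1; sign (−1)^0·-1^-1·+1^1 = -1.
(a,b)_3: α=-6, u≡2; β=-2, v≡1 (mod 3); (2|3)=-1, (1|3)=+1; sign (−1)^0·-1^-2·+1^-6 = +1.
(a,b)_∞: sgn(208403)=+, sgn(-3731)=−, so +1.
(a,b)_41: α=1, u≡9; β=1, v≡31 (mod 41); (9|41)=+1, (31|41)=+1; sign (−1)^0·+1^1·+1^1 = +1.
(a,b)_23: α=1, u≡14; β=0, v≡6 (mod 23); (14|23)=-1, (6|23)=+1; sign (−1)^0·-1^0·+1^1 = +1.
|Ram(208403, -3731)| = 2, even; anisotropic at {7, 13}.

[7, 13]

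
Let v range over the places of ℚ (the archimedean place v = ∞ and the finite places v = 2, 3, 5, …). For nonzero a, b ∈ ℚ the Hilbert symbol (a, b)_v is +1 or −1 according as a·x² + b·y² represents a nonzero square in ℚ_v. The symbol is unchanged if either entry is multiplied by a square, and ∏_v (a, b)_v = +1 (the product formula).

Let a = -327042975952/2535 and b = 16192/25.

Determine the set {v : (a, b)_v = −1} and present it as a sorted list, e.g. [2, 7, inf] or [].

[5, 11]

(a, b) ≡ (-1995, 253) mod (ℚ^×)²; places V = {2, 3, 5, 7, 11, 13, 19, 23, ∞}.
(a,b)_13: α=-2, u≡11; β=0, v≡6 (mod 13); (11|13)=-1, (6|13)=-1; sign (−1)^0·-1^0·-1^-2 = +1.
(a,b)_23: α=2, u≡13; β=1, v≡7 (mod 23); (13|23)=+1, (7|23)=-1; sign (−1)^0·+1^1·-1^2 = +1.
(a,b)_5: α=-1, u≡4; β=-2, v≡2 (mod 5); (4|5)=+1, (2|5)=-1; sign (−1)^0·+1^-2·-1^-1 = -1.
(a,b)_∞: sgn(-1995)=−, sgn(253)=+, so +1.
(a,b)_19: α=1, u≡6; β=0, v≡7 (mod 19); (6|19)=+1, (7|19)=+1; sign (−1)^0·+1^0·+1^1 = +1.
(a,b)_11: α=2, u≡8; β=1, v≡3 (mod 11); (8|11)=-1, (3|11)=+1; sign (−1)^0·-1^1·+1^2 = -1.
(a,b)_3: α=-1, u≡1; β=0, v≡1 (mod 3); (1|3)=+1, (1|3)=+1; sign (−1)^0·+1^0·+1^-1 = +1.
(a,b)_2: α=4, β=6; u≡5, v≡5 (mod 8); ε(u)ε(v)=0·0, αω(v)=4·1, βω(u)=6·1; sum ≡ 0  ⇒  +1.
(a,b)_7: α=5, u≡4; β=0, v≡2 (mod 7); (4|7)=+1, (2|7)=+1; sign (−1)^0·+1^0·+1^5 = +1.
(-1995, 253 / ℚ) ramifies at {5, 11}: a division algebra.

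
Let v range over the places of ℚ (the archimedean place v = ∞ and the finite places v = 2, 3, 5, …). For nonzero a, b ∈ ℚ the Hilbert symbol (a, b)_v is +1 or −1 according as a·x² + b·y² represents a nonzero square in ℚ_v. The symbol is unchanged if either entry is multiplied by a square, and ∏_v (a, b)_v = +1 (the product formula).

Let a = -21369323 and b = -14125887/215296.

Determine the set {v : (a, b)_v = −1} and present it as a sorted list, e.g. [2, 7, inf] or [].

[41, inf]

Mod squares: a ≡ -21369323, b ≡ -2967. Check v ∈ {∞, 2, 3, 17, 23, 29, 31, 41, 43}.
v=43: a=43^1·(≡33), b=43^1·(≡15) mod 43; (33|43)=-1, (15|43)=+1; (−1)^{1·1·21}·(-1)^1·(+1)^1 = +1.
v=23: a=23^1·(≡7), b=23^3·(≡18) mod 23; (7|23)=-1, (18|23)=+1; (−1)^{1·3·11}·(-1)^3·(+1)^1 = +1.
v=29: a=29^0·(≡23), b=29^-2·(≡9) mod 29; (23|29)=+1, (9|29)=+1; (−1)^{0·-2·14}·(+1)^-2·(+1)^0 = +1.
v=2: v_2(a)=0, v_2(b)=-8; units ≡ 5, 1 (mod 8); ε·ε+αω+βω = 0·0+0·0+-8·1 ≡ 0  ⇒  (a,b)_2 = +1.
v=41: a=41^1·(≡30), b=41^0·(≡26) mod 41; (30|41)=-1, (26|41)=-1; (−1)^{1·0·20}·(-1)^0·(-1)^1 = -1.
v=∞: -21369323 < 0 and -2967 < 0  ⇒  (a,b)_∞ = -1.
v=3: a=3^0·(≡1), b=3^3·(≡1) mod 3; (1|3)=+1, (1|3)=+1; (−1)^{0·3·1}·(+1)^3·(+1)^0 = +1.
v=17: a=17^1·(≡12), b=17^0·(≡1) mod 17; (12|17)=-1, (1|17)=+1; (−1)^{1·0·8}·(-1)^0·(+1)^1 = +1.
v=31: a=31^1·(≡14), b=31^0·(≡7) mod 31; (14|31)=+1, (7|31)=+1; (−1)^{1·0·15}·(+1)^0·(+1)^1 = +1.
Ram(-21369323, -2967) = {41, ∞}; no ℚ_41-point on the conic.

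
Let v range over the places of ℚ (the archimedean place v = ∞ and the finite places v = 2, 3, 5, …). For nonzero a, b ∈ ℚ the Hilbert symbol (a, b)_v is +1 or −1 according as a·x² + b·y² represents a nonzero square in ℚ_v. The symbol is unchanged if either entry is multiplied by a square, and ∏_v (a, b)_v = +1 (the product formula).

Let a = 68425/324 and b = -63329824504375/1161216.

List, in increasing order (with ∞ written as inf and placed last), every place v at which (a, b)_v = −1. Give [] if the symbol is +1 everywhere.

[7, 29]

(a, b) ≡ (2737, -131138) mod (ℚ^×)²; places V = {2, 3, 5, 7, 11, 13, 17, 19, 23, 29, ∞}.
(a,b)_3: α=-4, u≡1; β=-4, v≡1 (mod 3); (1|3)=+1, (1|3)=+1; sign (−1)^0·+1^-4·+1^-4 = +1.
(a,b)_17: α=1, u≡13; β=1, v≡9 (mod 17); (13|17)=+1, (9|17)=+1; sign (−1)^0·+1^1·+1^1 = +1.
(a,b)_13: α=0, u≡7; β=2, v≡2 (mod 13); (7|13)=-1, (2|13)=-1; sign (−1)^0·-1^2·-1^0 = +1.
(a,b)_11: α=0, u≡1; β=2, v≡4 (mod 11); (1|11)=+1, (4|11)=+1; sign (−1)^0·+1^2·+1^0 = +1.
(a,b)_∞: sgn(2737)=+, sgn(-131138)=−, so +1.
(a,b)_5: α=2, u≡3; β=4, v≡3 (mod 5); (3|5)=-1, (3|5)=-1; sign (−1)^0·-1^4·-1^2 = +1.
(a,b)_23: α=1, u≡4; β=2, v≡6 (mod 23); (4|23)=+1, (6|23)=+1; sign (−1)^0·+1^2·+1^1 = +1.
(a,b)_7: α=1, u≡5; β=-1, v≡6 (mod 7); (5|7)=-1, (6|7)=-1; sign (−1)^1·-1^-1·-1^1 = -1.
(a,b)_2: α=-2, β=-11; u≡1, v≡7 (mod 8); ε(u)ε(v)=0·1, αω(v)=-2·0, βω(u)=-11·0; sum ≡ 0  ⇒  +1.
(a,b)_29: α=0, u≡26; β=1, v≡26 (mod 29); (26|29)=-1, (26|29)=-1; sign (−1)^0·-1^1·-1^0 = -1.
(a,b)_19: α=0, u≡6; β=1, v≡12 (mod 19); (6|19)=+1, (12|19)=-1; sign (−1)^0·+1^1·-1^0 = +1.
(2737, -131138 / ℚ) ramifies at {7, 29}: a division algebra.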